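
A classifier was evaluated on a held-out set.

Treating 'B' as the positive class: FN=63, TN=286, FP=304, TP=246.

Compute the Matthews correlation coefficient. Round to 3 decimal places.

MCC = (TP·TN − FP·FN) / √((TP+FP)(TP+FN)(TN+FP)(TN+FN))
Numerator = 246·286 − 304·63 = 51204
Denominator = √(550·309·590·349) = √34994404500 = 187067.9141
MCC = 51204 / 187067.9141 = 0.274

0.274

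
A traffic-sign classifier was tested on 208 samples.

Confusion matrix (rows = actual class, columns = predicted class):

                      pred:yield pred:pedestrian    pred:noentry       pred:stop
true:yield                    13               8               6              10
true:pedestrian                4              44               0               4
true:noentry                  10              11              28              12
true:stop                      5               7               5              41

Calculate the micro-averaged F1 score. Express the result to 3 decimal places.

0.606

Micro-averaging pools counts across classes: ΣTP=126, ΣFP=82, ΣFN=82.
Micro-F1 score = 2·TP/(2·TP+FP+FN) on pooled counts = 0.606 (equals overall accuracy in single-label multiclass).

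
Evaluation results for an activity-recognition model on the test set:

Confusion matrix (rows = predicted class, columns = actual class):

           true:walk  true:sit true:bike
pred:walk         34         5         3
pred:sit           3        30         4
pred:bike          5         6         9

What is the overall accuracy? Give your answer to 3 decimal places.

Accuracy = trace / total = (34+30+9=73) / 99 = 73/99 = 0.737

0.737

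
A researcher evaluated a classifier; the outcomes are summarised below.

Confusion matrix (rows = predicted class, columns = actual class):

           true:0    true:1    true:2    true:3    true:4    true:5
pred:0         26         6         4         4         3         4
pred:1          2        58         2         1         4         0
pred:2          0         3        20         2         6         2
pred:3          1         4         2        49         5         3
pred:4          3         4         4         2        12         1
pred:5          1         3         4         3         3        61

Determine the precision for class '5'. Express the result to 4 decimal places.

precision = TP/(TP+FP).
5: TP=61, FP=1+3+4+3+3=14 → 61/75 = 0.81333

0.8133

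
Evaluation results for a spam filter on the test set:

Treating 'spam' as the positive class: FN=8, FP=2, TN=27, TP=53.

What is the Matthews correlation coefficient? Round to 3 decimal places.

0.767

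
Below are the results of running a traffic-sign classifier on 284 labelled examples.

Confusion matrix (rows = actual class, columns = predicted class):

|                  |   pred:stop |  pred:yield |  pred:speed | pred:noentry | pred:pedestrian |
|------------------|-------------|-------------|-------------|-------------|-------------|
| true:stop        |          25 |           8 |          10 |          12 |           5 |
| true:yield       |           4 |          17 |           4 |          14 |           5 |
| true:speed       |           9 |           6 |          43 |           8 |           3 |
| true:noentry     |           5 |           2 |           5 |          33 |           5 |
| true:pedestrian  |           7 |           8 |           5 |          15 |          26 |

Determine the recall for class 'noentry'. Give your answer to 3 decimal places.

0.660

recall = TP/(TP+FN).
noentry: TP=33, FN=5+2+5+5=17 → 33/50 = 0.6600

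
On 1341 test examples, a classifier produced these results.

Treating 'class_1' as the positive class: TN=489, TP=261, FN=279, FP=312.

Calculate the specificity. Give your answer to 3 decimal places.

0.610

Specificity = TN/(TN+FP) = 489/(489+312) = 0.610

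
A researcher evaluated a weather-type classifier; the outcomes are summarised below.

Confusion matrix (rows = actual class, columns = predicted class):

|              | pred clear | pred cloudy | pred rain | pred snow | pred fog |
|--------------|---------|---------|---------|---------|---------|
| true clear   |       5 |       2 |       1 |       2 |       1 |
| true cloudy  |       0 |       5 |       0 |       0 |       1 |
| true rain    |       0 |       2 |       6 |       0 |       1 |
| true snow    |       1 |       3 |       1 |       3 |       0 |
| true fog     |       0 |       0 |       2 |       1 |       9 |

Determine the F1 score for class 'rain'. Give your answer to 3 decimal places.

0.632

Treat 'rain' as positive and all other classes as negative.
F1 score = 2·TP/(2·TP+FP+FN).
rain: TP=6, FP=1+0+1+2=4, FN=0+2+0+1=3 → 12/19 = 0.6316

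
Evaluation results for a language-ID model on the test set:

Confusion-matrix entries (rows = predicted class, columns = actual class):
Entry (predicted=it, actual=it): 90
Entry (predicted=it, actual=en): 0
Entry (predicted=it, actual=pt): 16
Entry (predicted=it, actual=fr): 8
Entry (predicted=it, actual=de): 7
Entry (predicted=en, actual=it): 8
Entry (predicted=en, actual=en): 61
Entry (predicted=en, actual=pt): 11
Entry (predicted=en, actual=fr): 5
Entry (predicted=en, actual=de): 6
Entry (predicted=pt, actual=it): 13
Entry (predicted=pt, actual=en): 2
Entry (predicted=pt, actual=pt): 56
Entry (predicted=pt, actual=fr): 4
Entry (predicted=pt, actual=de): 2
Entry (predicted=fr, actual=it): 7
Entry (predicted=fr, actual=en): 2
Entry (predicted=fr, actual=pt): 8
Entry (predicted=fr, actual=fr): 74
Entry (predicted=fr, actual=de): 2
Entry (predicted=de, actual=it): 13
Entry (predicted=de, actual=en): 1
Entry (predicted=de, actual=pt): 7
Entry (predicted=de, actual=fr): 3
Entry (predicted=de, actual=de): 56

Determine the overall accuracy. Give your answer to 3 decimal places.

Accuracy = trace / total = (90+61+56+74+56=337) / 462 = 337/462 = 0.729

0.729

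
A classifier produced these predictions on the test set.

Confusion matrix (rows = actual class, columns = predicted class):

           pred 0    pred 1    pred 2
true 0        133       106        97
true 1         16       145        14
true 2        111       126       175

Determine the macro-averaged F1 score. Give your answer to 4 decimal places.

0.4910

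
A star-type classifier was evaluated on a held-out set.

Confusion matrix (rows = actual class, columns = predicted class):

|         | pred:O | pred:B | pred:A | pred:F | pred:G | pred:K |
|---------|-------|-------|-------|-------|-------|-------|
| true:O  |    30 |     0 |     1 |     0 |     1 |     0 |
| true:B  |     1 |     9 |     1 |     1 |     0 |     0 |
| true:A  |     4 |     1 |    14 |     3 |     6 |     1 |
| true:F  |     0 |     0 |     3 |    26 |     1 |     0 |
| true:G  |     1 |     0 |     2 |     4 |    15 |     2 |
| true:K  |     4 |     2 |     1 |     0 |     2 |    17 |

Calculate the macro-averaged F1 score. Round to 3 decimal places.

0.716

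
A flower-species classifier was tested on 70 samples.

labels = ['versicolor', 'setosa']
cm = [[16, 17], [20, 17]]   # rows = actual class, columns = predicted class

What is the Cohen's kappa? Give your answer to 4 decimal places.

Observed agreement pₒ = trace/N = 33/70 = 0.47143
Expected agreement pₑ = Σ (rowᵢ·colᵢ)/N² = (33·36 + 37·34)/70² = 0.49918
κ = (pₒ − pₑ)/(1 − pₑ) = (0.47143 − 0.49918)/(1 − 0.49918) = -0.0554

-0.0554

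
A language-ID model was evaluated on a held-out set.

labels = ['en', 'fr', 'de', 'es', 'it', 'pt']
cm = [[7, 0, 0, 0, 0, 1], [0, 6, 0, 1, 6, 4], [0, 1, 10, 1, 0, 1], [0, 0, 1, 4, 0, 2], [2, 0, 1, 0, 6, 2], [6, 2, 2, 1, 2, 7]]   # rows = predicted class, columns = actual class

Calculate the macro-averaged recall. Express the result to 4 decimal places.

Per-class recall (TP/(TP+FN)):
  en: TP=7, FN=0+0+0+2+6=8 → 7/15 = 0.46667
  fr: TP=6, FN=0+1+0+0+2=3 → 6/9 = 0.66667
  de: TP=10, FN=0+0+1+1+2=4 → 10/14 = 0.71429
  es: TP=4, FN=0+1+1+0+1=3 → 4/7 = 0.57143
  it: TP=6, FN=0+6+0+0+2=8 → 6/14 = 0.42857
  pt: TP=7, FN=1+4+1+2+2=10 → 7/17 = 0.41176
Macro-recall = mean = (0.46667 + 0.66667 + 0.71429 + 0.57143 + 0.42857 + 0.41176) / 6 = 0.5432

0.5432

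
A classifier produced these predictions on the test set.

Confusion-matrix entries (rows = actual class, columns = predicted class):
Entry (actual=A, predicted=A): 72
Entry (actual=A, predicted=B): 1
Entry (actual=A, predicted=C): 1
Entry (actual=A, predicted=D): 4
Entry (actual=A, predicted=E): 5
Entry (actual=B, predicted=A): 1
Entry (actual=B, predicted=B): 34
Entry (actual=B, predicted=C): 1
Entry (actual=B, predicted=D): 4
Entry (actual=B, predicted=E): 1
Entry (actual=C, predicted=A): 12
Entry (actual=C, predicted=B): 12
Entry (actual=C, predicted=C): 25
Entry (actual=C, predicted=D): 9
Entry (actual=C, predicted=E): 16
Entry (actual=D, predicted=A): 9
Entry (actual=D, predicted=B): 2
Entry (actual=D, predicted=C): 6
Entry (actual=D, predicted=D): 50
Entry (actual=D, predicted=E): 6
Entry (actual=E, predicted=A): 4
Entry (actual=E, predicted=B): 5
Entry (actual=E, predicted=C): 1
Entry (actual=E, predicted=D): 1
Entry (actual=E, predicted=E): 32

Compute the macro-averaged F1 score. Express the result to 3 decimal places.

0.661

Per-class F1 score (2·TP/(2·TP+FP+FN)):
  A: TP=72, FP=1+12+9+4=26, FN=1+1+4+5=11 → 144/181 = 0.7956
  B: TP=34, FP=1+12+2+5=20, FN=1+1+4+1=7 → 68/95 = 0.7158
  C: TP=25, FP=1+1+6+1=9, FN=12+12+9+16=49 → 50/108 = 0.4630
  D: TP=50, FP=4+4+9+1=18, FN=9+2+6+6=23 → 100/141 = 0.7092
  E: TP=32, FP=5+1+16+6=28, FN=4+5+1+1=11 → 64/103 = 0.6214
Macro-F1 score = mean = (0.7956 + 0.7158 + 0.4630 + 0.7092 + 0.6214) / 5 = 0.661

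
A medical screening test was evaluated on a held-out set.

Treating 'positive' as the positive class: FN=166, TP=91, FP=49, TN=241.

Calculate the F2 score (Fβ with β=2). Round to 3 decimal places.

0.390

Fβ = (1+β²)·TP / ((1+β²)·TP + β²·FN + FP), with β²=4
= 5·91 / (5·91 + 4·166 + 49) = 0.390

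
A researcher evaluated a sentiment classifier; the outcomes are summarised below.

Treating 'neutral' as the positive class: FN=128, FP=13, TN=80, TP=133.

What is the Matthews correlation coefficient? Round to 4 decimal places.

0.3306

MCC = (TP·TN − FP·FN) / √((TP+FP)(TP+FN)(TN+FP)(TN+FN))
Numerator = 133·80 − 13·128 = 8976
Denominator = √(146·261·93·208) = √737122464 = 27149.9993
MCC = 8976 / 27149.9993 = 0.3306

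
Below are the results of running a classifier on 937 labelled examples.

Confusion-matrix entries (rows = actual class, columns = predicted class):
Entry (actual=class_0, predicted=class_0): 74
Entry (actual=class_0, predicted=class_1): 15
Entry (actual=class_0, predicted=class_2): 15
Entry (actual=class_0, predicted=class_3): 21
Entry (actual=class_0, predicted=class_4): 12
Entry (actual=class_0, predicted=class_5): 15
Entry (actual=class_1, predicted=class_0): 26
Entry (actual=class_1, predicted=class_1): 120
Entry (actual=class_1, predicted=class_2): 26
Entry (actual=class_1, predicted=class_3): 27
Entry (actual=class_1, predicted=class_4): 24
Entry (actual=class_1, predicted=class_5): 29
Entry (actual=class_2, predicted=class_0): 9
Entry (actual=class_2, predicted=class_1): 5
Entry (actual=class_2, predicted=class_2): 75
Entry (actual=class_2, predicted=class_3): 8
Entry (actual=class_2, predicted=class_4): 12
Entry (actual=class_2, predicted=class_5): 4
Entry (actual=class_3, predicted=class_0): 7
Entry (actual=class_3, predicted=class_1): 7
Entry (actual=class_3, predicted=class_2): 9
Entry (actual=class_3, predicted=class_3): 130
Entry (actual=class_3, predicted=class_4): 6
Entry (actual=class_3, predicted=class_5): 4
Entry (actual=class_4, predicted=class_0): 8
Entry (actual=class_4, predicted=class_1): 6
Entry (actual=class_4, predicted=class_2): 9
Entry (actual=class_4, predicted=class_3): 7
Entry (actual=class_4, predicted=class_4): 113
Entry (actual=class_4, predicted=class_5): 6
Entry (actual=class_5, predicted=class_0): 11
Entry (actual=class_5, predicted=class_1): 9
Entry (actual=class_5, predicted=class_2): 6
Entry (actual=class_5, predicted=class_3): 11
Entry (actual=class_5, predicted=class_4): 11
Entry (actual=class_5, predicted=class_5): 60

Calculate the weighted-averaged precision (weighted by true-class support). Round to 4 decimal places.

Per-class precision (TP/(TP+FP)):
  class_0: TP=74, FP=26+9+7+8+11=61 → 74/135 = 0.54815
  class_1: TP=120, FP=15+5+7+6+9=42 → 120/162 = 0.74074
  class_2: TP=75, FP=15+26+9+9+6=65 → 75/140 = 0.53571
  class_3: TP=130, FP=21+27+8+7+11=74 → 130/204 = 0.63725
  class_4: TP=113, FP=12+24+12+6+11=65 → 113/178 = 0.63483
  class_5: TP=60, FP=15+29+4+4+6=58 → 60/118 = 0.50847
Weighted-precision = Σ (supportᵢ/N)·precisionᵢ with N=937: (152/937)·0.54815 + (252/937)·0.74074 + (113/937)·0.53571 + (163/937)·0.63725 + (149/937)·0.63483 + (108/937)·0.50847 = 0.6232

0.6232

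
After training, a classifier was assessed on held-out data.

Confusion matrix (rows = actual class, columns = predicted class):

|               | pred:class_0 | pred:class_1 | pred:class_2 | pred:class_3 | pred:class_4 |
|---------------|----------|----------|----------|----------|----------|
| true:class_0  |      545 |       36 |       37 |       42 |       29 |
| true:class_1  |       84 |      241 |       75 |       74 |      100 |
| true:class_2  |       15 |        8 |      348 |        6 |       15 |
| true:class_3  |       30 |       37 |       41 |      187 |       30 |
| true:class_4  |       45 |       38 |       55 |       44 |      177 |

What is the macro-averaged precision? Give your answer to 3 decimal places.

0.617

Per-class precision (TP/(TP+FP)):
  class_0: TP=545, FP=84+15+30+45=174 → 545/719 = 0.7580
  class_1: TP=241, FP=36+8+37+38=119 → 241/360 = 0.6694
  class_2: TP=348, FP=37+75+41+55=208 → 348/556 = 0.6259
  class_3: TP=187, FP=42+74+6+44=166 → 187/353 = 0.5297
  class_4: TP=177, FP=29+100+15+30=174 → 177/351 = 0.5043
Macro-precision = mean = (0.7580 + 0.6694 + 0.6259 + 0.5297 + 0.5043) / 5 = 0.617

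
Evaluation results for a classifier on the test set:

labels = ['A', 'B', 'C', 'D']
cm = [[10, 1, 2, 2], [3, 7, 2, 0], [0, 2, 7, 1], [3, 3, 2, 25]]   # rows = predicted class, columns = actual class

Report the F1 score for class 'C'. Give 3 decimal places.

0.609

One-vs-rest for 'C': TP = diagonal; FP = other classes predicted 'C'; FN = 'C' predicted as other.
F1 score = 2·TP/(2·TP+FP+FN).
C: TP=7, FP=0+2+1=3, FN=2+2+2=6 → 14/23 = 0.6087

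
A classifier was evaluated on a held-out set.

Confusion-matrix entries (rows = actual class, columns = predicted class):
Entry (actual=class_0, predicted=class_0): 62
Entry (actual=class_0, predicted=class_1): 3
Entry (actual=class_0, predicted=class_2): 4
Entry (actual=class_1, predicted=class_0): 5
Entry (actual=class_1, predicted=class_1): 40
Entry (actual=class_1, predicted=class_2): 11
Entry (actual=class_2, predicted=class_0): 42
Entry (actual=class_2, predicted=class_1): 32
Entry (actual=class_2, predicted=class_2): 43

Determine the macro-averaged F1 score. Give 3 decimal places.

0.600

Per-class F1 score (2·TP/(2·TP+FP+FN)):
  class_0: TP=62, FP=5+42=47, FN=3+4=7 → 124/178 = 0.6966
  class_1: TP=40, FP=3+32=35, FN=5+11=16 → 80/131 = 0.6107
  class_2: TP=43, FP=4+11=15, FN=42+32=74 → 86/175 = 0.4914
Macro-F1 score = mean = (0.6966 + 0.6107 + 0.4914) / 3 = 0.600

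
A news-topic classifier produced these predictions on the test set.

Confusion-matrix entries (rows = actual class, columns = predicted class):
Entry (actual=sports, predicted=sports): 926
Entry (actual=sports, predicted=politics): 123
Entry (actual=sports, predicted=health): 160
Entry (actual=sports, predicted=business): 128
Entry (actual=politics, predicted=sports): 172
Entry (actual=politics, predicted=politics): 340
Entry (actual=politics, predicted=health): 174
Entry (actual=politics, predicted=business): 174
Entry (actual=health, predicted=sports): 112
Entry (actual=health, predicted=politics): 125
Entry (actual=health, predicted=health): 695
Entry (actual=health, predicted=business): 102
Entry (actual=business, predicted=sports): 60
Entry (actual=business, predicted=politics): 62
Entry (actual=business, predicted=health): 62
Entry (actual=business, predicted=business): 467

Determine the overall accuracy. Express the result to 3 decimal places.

0.625

Accuracy = trace / total = (926+340+695+467=2428) / 3882 = 2428/3882 = 0.625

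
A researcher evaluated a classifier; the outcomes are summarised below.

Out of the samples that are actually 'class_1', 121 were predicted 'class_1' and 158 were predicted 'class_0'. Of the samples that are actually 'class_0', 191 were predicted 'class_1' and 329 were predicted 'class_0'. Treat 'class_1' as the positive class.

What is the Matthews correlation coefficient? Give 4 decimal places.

MCC = (TP·TN − FP·FN) / √((TP+FP)(TP+FN)(TN+FP)(TN+FN))
Numerator = 121·329 − 191·158 = 9631
Denominator = √(312·279·520·487) = √22044035520 = 148472.3392
MCC = 9631 / 148472.3392 = 0.0649

0.0649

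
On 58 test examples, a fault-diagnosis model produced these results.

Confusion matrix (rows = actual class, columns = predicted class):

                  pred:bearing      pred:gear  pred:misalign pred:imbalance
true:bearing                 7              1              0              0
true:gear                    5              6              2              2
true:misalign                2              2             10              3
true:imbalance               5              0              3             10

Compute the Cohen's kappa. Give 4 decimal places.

0.4318

Observed agreement pₒ = trace/N = 33/58 = 0.56897
Expected agreement pₑ = Σ (rowᵢ·colᵢ)/N² = (8·19 + 15·9 + 17·15 + 18·15)/58² = 0.24138
κ = (pₒ − pₑ)/(1 − pₑ) = (0.56897 − 0.24138)/(1 − 0.24138) = 0.4318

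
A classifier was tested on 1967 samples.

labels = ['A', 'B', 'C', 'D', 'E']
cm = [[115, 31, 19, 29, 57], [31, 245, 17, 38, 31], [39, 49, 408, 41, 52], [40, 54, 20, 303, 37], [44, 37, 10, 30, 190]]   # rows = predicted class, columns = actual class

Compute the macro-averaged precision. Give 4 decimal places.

Per-class precision (TP/(TP+FP)):
  A: TP=115, FP=31+19+29+57=136 → 115/251 = 0.45817
  B: TP=245, FP=31+17+38+31=117 → 245/362 = 0.67680
  C: TP=408, FP=39+49+41+52=181 → 408/589 = 0.69270
  D: TP=303, FP=40+54+20+37=151 → 303/454 = 0.66740
  E: TP=190, FP=44+37+10+30=121 → 190/311 = 0.61093
Macro-precision = mean = (0.45817 + 0.67680 + 0.69270 + 0.66740 + 0.61093) / 5 = 0.6212

0.6212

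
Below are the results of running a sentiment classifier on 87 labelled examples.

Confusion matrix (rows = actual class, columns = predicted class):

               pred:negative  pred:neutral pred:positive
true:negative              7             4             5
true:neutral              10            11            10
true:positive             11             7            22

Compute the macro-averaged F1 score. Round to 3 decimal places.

0.435

Per-class F1 score (2·TP/(2·TP+FP+FN)):
  negative: TP=7, FP=10+11=21, FN=4+5=9 → 14/44 = 0.3182
  neutral: TP=11, FP=4+7=11, FN=10+10=20 → 22/53 = 0.4151
  positive: TP=22, FP=5+10=15, FN=11+7=18 → 44/77 = 0.5714
Macro-F1 score = mean = (0.3182 + 0.4151 + 0.5714) / 3 = 0.435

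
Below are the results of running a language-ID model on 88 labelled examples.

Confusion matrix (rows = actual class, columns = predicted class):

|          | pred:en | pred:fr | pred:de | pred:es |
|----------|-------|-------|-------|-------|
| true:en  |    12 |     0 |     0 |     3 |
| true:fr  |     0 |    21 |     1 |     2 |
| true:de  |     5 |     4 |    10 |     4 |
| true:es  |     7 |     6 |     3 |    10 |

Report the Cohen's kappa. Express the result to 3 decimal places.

Observed agreement pₒ = trace/N = 53/88 = 0.6023
Expected agreement pₑ = Σ (rowᵢ·colᵢ)/N² = (15·24 + 24·31 + 23·14 + 26·19)/88² = 0.2479
κ = (pₒ − pₑ)/(1 − pₑ) = (0.6023 − 0.2479)/(1 − 0.2479) = 0.471

0.471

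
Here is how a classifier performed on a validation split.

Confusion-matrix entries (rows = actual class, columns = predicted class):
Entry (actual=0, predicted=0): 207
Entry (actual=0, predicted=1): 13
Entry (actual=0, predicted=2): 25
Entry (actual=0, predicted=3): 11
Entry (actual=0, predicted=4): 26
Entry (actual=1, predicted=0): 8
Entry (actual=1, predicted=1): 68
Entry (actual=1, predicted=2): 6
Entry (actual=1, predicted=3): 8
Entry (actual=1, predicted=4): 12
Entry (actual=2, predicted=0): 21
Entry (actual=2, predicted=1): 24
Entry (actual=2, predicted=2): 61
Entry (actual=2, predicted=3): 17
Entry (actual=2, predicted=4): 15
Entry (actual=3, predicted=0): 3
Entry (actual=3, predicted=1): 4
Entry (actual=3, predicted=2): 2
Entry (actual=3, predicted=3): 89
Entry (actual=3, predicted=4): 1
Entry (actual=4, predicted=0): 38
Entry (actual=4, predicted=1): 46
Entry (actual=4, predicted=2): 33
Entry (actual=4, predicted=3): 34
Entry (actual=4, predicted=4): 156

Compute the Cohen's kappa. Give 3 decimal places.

Observed agreement pₒ = trace/N = 581/928 = 0.6261
Expected agreement pₑ = Σ (rowᵢ·colᵢ)/N² = (282·277 + 102·155 + 138·127 + 99·159 + 307·210)/928² = 0.2226
κ = (pₒ − pₑ)/(1 − pₑ) = (0.6261 − 0.2226)/(1 − 0.2226) = 0.519

0.519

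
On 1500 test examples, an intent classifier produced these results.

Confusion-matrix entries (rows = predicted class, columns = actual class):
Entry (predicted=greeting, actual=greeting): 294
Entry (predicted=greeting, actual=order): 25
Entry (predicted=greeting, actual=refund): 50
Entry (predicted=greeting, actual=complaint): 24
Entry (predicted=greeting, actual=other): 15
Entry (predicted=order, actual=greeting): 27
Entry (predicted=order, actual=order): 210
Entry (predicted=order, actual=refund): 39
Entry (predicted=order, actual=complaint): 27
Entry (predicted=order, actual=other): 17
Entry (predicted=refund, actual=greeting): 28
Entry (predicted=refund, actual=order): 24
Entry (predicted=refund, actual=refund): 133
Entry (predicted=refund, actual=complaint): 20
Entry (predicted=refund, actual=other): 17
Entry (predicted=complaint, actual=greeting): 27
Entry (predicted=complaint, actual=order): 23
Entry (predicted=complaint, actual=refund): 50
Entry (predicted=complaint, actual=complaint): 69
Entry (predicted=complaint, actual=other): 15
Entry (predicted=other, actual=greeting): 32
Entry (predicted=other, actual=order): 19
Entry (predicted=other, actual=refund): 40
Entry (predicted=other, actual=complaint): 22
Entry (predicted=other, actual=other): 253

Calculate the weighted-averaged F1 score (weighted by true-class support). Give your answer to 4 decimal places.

0.6350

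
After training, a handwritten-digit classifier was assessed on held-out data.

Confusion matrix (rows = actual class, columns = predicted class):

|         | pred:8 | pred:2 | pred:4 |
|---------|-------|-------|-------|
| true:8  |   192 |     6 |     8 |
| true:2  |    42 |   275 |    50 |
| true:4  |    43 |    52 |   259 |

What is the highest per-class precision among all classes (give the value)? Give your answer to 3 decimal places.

0.826

Per-class precision (TP/(TP+FP)):
  8: TP=192, FP=42+43=85 → 192/277 = 0.6931
  2: TP=275, FP=6+52=58 → 275/333 = 0.8258
  4: TP=259, FP=8+50=58 → 259/317 = 0.8170
Highest is class '2' with precision = 0.826.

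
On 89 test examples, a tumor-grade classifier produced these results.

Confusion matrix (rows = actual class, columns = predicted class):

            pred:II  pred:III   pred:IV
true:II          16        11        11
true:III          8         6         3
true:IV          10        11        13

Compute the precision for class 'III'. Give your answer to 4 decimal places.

precision = TP/(TP+FP).
III: TP=6, FP=11+11=22 → 6/28 = 0.21429

0.2143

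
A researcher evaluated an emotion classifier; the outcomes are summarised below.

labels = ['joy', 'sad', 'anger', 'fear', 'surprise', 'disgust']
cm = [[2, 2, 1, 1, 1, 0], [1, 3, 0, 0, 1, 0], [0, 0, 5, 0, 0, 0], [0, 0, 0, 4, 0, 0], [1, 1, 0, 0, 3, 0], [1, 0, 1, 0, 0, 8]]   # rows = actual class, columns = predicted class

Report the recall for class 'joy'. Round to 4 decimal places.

0.2857

One-vs-rest for 'joy': TP = diagonal; FP = other classes predicted 'joy'; FN = 'joy' predicted as other.
recall = TP/(TP+FN).
joy: TP=2, FN=2+1+1+1+0=5 → 2/7 = 0.28571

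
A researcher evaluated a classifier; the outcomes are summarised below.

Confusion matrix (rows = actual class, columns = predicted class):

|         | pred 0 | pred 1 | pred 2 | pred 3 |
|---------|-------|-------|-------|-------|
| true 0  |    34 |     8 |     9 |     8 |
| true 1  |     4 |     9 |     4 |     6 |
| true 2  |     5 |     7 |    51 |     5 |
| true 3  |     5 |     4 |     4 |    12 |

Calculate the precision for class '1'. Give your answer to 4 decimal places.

One-vs-rest for '1': TP = diagonal; FP = other classes predicted '1'; FN = '1' predicted as other.
precision = TP/(TP+FP).
1: TP=9, FP=8+7+4=19 → 9/28 = 0.32143

0.3214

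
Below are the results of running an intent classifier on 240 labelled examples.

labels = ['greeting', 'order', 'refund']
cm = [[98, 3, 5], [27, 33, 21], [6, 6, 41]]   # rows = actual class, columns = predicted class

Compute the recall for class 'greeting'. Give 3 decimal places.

One-vs-rest for 'greeting': TP = diagonal; FP = other classes predicted 'greeting'; FN = 'greeting' predicted as other.
recall = TP/(TP+FN).
greeting: TP=98, FN=3+5=8 → 98/106 = 0.9245

0.925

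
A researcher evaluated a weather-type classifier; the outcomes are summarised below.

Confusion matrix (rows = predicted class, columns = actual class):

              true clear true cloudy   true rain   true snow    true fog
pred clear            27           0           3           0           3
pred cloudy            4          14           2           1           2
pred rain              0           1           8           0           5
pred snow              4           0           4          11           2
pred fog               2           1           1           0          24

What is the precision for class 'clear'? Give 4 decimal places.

Take TP from the diagonal, FP from the rest of the 'clear' prediction marginal, FN from the rest of the 'clear' actual marginal.
precision = TP/(TP+FP).
clear: TP=27, FP=0+3+0+3=6 → 27/33 = 0.81818

0.8182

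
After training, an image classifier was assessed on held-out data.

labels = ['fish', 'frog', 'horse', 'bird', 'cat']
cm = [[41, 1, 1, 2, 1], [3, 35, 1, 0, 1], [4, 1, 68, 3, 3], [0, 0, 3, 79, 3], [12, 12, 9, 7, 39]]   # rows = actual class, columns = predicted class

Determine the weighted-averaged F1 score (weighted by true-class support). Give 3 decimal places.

0.787

Per-class F1 score (2·TP/(2·TP+FP+FN)):
  fish: TP=41, FP=3+4+0+12=19, FN=1+1+2+1=5 → 82/106 = 0.7736
  frog: TP=35, FP=1+1+0+12=14, FN=3+1+0+1=5 → 70/89 = 0.7865
  horse: TP=68, FP=1+1+3+9=14, FN=4+1+3+3=11 → 136/161 = 0.8447
  bird: TP=79, FP=2+0+3+7=12, FN=0+0+3+3=6 → 158/176 = 0.8977
  cat: TP=39, FP=1+1+3+3=8, FN=12+12+9+7=40 → 78/126 = 0.6190
Weighted-F1 score = Σ (supportᵢ/N)·F1 scoreᵢ with N=329: (46/329)·0.7736 + (40/329)·0.7865 + (79/329)·0.8447 + (85/329)·0.8977 + (79/329)·0.6190 = 0.787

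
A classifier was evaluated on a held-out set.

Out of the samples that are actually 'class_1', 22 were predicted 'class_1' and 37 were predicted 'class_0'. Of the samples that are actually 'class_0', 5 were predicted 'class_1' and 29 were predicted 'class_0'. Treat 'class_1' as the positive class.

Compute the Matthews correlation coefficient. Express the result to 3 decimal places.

0.240

MCC = (TP·TN − FP·FN) / √((TP+FP)(TP+FN)(TN+FP)(TN+FN))
Numerator = 22·29 − 5·37 = 453
Denominator = √(27·59·34·66) = √3574692 = 1890.6856
MCC = 453 / 1890.6856 = 0.240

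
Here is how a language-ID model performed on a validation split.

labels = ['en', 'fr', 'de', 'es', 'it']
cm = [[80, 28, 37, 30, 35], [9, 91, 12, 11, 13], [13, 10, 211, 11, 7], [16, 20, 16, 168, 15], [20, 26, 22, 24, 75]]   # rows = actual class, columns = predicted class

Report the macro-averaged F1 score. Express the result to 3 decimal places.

Per-class F1 score (2·TP/(2·TP+FP+FN)):
  en: TP=80, FP=9+13+16+20=58, FN=28+37+30+35=130 → 160/348 = 0.4598
  fr: TP=91, FP=28+10+20+26=84, FN=9+12+11+13=45 → 182/311 = 0.5852
  de: TP=211, FP=37+12+16+22=87, FN=13+10+11+7=41 → 422/550 = 0.7673
  es: TP=168, FP=30+11+11+24=76, FN=16+20+16+15=67 → 336/479 = 0.7015
  it: TP=75, FP=35+13+7+15=70, FN=20+26+22+24=92 → 150/312 = 0.4808
Macro-F1 score = mean = (0.4598 + 0.5852 + 0.7673 + 0.7015 + 0.4808) / 5 = 0.599

0.599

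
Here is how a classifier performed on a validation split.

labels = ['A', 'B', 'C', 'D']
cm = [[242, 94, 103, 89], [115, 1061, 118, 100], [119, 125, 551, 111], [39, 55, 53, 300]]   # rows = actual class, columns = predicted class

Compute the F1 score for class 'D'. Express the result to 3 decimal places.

0.573

Take TP from the diagonal, FP from the rest of the 'D' prediction marginal, FN from the rest of the 'D' actual marginal.
F1 score = 2·TP/(2·TP+FP+FN).
D: TP=300, FP=89+100+111=300, FN=39+55+53=147 → 600/1047 = 0.5731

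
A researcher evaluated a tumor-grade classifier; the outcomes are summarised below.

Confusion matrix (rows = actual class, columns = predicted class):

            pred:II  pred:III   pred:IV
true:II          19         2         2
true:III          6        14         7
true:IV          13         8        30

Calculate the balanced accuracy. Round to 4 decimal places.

Balanced accuracy = mean of per-class recall.
  II: recall = 19/23 = 0.82609
  III: recall = 14/27 = 0.51852
  IV: recall = 30/51 = 0.58824
Mean = (0.82609 + 0.51852 + 0.58824) / 3 = 0.6443

0.6443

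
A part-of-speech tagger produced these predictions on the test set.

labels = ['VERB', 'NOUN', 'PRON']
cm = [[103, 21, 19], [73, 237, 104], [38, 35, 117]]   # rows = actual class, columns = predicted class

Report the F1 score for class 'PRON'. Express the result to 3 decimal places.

0.544

Treat 'PRON' as positive and all other classes as negative.
F1 score = 2·TP/(2·TP+FP+FN).
PRON: TP=117, FP=19+104=123, FN=38+35=73 → 234/430 = 0.5442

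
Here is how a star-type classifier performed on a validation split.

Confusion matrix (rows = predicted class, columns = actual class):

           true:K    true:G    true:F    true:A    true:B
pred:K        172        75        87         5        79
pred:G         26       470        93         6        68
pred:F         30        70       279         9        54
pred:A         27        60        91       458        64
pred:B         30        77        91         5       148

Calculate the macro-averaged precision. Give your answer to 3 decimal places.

Per-class precision (TP/(TP+FP)):
  K: TP=172, FP=75+87+5+79=246 → 172/418 = 0.4115
  G: TP=470, FP=26+93+6+68=193 → 470/663 = 0.7089
  F: TP=279, FP=30+70+9+54=163 → 279/442 = 0.6312
  A: TP=458, FP=27+60+91+64=242 → 458/700 = 0.6543
  B: TP=148, FP=30+77+91+5=203 → 148/351 = 0.4217
Macro-precision = mean = (0.4115 + 0.7089 + 0.6312 + 0.6543 + 0.4217) / 5 = 0.566

0.566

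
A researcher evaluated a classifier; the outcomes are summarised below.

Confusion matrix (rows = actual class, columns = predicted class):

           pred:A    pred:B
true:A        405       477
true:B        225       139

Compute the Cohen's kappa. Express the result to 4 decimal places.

-0.1321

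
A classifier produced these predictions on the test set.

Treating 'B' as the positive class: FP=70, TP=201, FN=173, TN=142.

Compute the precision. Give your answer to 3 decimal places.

0.742

Precision = TP/(TP+FP) = 201/(201+70) = 201/271 = 0.742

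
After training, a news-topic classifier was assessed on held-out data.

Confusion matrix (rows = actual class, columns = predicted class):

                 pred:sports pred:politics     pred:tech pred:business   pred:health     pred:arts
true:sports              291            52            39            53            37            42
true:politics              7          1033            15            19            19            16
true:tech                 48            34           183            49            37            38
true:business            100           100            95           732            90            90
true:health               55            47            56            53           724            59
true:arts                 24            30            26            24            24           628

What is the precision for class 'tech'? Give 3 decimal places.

0.442

One-vs-rest for 'tech': TP = diagonal; FP = other classes predicted 'tech'; FN = 'tech' predicted as other.
precision = TP/(TP+FP).
tech: TP=183, FP=39+15+95+56+26=231 → 183/414 = 0.4420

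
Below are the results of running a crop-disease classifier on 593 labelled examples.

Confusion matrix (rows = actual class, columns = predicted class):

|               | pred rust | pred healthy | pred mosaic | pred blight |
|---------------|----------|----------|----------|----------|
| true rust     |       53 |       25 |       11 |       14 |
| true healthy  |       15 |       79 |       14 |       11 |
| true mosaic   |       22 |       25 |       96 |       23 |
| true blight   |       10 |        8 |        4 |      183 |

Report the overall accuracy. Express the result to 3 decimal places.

0.693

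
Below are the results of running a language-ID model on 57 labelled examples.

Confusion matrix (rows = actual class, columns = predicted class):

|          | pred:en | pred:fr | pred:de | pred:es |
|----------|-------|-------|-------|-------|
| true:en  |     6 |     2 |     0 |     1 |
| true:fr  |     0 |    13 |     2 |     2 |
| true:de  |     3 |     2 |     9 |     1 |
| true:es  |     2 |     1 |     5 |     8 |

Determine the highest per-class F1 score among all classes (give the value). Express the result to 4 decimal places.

0.7429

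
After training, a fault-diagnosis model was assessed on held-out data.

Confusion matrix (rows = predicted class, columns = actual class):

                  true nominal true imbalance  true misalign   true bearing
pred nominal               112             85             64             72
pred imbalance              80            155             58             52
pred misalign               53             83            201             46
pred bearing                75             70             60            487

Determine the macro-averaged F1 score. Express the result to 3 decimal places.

0.502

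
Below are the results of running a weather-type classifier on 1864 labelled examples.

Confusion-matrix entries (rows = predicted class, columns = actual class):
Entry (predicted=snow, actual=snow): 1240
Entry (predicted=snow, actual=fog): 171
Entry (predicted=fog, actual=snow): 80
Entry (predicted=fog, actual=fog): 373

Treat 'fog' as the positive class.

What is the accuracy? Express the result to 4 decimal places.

Accuracy = (TP+TN)/N = (373+1240)/1864 = 0.8653

0.8653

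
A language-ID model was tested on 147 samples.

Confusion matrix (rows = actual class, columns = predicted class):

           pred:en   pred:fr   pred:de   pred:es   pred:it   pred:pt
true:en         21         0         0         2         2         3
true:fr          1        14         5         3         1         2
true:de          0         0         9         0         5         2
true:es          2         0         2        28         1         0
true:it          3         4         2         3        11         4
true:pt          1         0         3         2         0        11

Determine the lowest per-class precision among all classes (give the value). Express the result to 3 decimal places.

Per-class precision (TP/(TP+FP)):
  en: TP=21, FP=1+0+2+3+1=7 → 21/28 = 0.7500
  fr: TP=14, FP=0+0+0+4+0=4 → 14/18 = 0.7778
  de: TP=9, FP=0+5+2+2+3=12 → 9/21 = 0.4286
  es: TP=28, FP=2+3+0+3+2=10 → 28/38 = 0.7368
  it: TP=11, FP=2+1+5+1+0=9 → 11/20 = 0.5500
  pt: TP=11, FP=3+2+2+0+4=11 → 11/22 = 0.5000
Lowest is class 'de' with precision = 0.429.

0.429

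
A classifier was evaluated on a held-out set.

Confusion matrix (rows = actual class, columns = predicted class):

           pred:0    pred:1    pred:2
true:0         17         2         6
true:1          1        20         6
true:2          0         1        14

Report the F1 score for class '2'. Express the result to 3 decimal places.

Take TP from the diagonal, FP from the rest of the '2' prediction marginal, FN from the rest of the '2' actual marginal.
F1 score = 2·TP/(2·TP+FP+FN).
2: TP=14, FP=6+6=12, FN=0+1=1 → 28/41 = 0.6829

0.683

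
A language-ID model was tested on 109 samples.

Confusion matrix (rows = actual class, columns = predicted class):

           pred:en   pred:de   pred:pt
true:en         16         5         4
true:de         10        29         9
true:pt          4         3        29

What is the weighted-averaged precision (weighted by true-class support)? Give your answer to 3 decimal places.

Per-class precision (TP/(TP+FP)):
  en: TP=16, FP=10+4=14 → 16/30 = 0.5333
  de: TP=29, FP=5+3=8 → 29/37 = 0.7838
  pt: TP=29, FP=4+9=13 → 29/42 = 0.6905
Weighted-precision = Σ (supportᵢ/N)·precisionᵢ with N=109: (25/109)·0.5333 + (48/109)·0.7838 + (36/109)·0.6905 = 0.696

0.696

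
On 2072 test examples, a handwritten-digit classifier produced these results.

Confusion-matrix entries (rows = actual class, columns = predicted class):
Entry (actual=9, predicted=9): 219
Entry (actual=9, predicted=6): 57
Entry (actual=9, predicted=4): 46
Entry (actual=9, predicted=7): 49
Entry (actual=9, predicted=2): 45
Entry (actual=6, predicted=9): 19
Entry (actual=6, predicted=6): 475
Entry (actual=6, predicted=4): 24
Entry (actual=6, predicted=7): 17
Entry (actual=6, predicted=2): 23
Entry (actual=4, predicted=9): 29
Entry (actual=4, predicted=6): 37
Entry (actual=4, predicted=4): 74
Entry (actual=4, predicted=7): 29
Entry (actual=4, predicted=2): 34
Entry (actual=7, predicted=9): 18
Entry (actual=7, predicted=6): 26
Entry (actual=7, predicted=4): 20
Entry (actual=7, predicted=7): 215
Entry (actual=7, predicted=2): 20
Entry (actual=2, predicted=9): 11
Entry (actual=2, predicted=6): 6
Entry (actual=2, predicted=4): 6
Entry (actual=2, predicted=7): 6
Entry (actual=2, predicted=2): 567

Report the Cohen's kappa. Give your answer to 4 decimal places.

0.6718

Observed agreement pₒ = trace/N = 1550/2072 = 0.74807
Expected agreement pₑ = Σ (rowᵢ·colᵢ)/N² = (416·296 + 558·601 + 203·170 + 299·316 + 596·689)/2072² = 0.23249
κ = (pₒ − pₑ)/(1 − pₑ) = (0.74807 − 0.23249)/(1 − 0.23249) = 0.6718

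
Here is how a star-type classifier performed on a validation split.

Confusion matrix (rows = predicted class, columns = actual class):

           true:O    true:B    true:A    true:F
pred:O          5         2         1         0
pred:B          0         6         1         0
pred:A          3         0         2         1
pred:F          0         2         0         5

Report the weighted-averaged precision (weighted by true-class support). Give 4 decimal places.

0.6854

Per-class precision (TP/(TP+FP)):
  O: TP=5, FP=2+1+0=3 → 5/8 = 0.62500
  B: TP=6, FP=0+1+0=1 → 6/7 = 0.85714
  A: TP=2, FP=3+0+1=4 → 2/6 = 0.33333
  F: TP=5, FP=0+2+0=2 → 5/7 = 0.71429
Weighted-precision = Σ (supportᵢ/N)·precisionᵢ with N=28: (8/28)·0.62500 + (10/28)·0.85714 + (4/28)·0.33333 + (6/28)·0.71429 = 0.6854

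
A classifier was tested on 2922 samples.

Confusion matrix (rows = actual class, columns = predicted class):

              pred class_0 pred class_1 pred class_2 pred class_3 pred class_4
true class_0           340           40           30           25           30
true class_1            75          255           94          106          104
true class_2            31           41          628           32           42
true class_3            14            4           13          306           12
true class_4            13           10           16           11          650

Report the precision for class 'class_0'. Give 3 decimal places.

0.719

One-vs-rest for 'class_0': TP = diagonal; FP = other classes predicted 'class_0'; FN = 'class_0' predicted as other.
precision = TP/(TP+FP).
class_0: TP=340, FP=75+31+14+13=133 → 340/473 = 0.7188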